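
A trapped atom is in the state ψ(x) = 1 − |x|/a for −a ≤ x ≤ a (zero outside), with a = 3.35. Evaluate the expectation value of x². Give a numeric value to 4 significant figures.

⟨x²⟩ = ∫ x²·|ψ|² dx / ∫|ψ|² dx (integrals over the domain).
ψ is even, so ∫ over [−a, a] = 2∫₀ᵃ with ψ = 1 − x/a there: ∫₀ᵃ (1 − x/a)² dx = a/3, ∫₀ᵃ x²(1 − x/a)² dx = a³/30, ∫₀ᵃ x⁴(1 − x/a)² dx = a⁵/105.
State is unnormalized: ∫|ψ|² dx = 2.2333, and ∫ψ*·x²·ψ dx = 2.5064, so ⟨x²⟩ = 2.5064 / 2.2333.
⟨x²⟩ = 1.1223.

1.122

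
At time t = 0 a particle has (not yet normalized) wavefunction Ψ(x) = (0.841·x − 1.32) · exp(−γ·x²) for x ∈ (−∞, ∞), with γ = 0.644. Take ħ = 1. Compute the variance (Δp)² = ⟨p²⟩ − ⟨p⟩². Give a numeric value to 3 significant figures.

Compute ⟨p⟩ and ⟨p²⟩ separately; (Δp)² = ⟨p²⟩ − ⟨p⟩².
Expand each integrand as polynomial × e^(−2γx²) and use ∫x^(2j)·e^(−2γx²) dx = (2j−1)!!/(4γ)^j · √(π/(2γ)), odd powers → 0; here √(π/(2γ)) = 1.5618. Differentiate with the product rule, d/dx e^(−γx²) = −2γx·e^(−γx²).
Normalization: ∫|Ψ|² dx = 3.1500.
⟨p⟩ = 0.0000 and ⟨p²⟩ = 0.81933.
(Δp)² = 0.81933 − (0.0000)² = 0.81933.

0.819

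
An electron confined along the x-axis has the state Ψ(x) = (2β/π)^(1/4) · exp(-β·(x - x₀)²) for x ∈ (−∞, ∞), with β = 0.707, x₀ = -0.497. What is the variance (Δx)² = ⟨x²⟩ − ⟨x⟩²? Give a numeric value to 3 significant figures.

0.354

Compute ⟨x⟩ and ⟨x²⟩ separately, then (Δx)² = ⟨x²⟩ − ⟨x⟩².
Gaussian moments (u = x − x₀): ∫u^(2j)·e^(−2βu²) du = (2j−1)!!/(4β)^j · √(π/(2β)), odd powers integrate to 0; here √(π/(2β)) = 1.4906.
⟨x⟩ = -0.49700 and ⟨x²⟩ = 0.60062.
(Δx)² = 0.60062 − (-0.49700)² = 0.35361.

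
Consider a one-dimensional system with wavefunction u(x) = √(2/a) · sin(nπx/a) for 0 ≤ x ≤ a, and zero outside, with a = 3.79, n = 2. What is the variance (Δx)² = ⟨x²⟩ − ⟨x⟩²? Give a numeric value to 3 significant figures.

Compute ⟨x⟩ and ⟨x²⟩ separately, then (Δx)² = ⟨x²⟩ − ⟨x⟩².
With sin²θ = (1 − cos2θ)/2 on 0 ≤ x ≤ a: ∫sin²(nπx/a) dx = a/2, ∫x·sin²(nπx/a) dx = a²/4, ∫x²·sin²(nπx/a) dx = a³·(1/6 − 1/(4n²π²)); higher powers xᵏ the same way, integrating xᵏ·cos(2nπx/a) by parts.
⟨x⟩ = 1.8950 and ⟨x²⟩ = 4.6061.
(Δx)² = 4.6061 − (1.8950)² = 1.0151.

1.02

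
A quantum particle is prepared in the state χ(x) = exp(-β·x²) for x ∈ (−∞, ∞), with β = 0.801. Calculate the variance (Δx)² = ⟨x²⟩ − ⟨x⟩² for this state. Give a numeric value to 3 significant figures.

Compute ⟨x⟩ and ⟨x²⟩ separately, then (Δx)² = ⟨x²⟩ − ⟨x⟩².
Gaussian moments: ∫x^(2j)·e^(−2βx²) dx = (2j−1)!!/(4β)^j · √(π/(2β)), odd powers integrate to 0; here √(π/(2β)) = 1.4004.
Normalization: ∫|χ|² dx = 1.4004.
⟨x⟩ = 0.0000 and ⟨x²⟩ = 0.31211.
(Δx)² = 0.31211 − (0.0000)² = 0.31211.

0.312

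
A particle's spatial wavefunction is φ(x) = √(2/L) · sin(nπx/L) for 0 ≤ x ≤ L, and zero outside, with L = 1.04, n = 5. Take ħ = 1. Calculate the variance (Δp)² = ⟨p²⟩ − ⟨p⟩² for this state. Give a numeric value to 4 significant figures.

228.1

Compute ⟨p⟩ and ⟨p²⟩ separately; (Δp)² = ⟨p²⟩ − ⟨p⟩².
d/dx sin(nπx/L) = (nπ/L)·cos(nπx/L) and d²/dx² sin(nπx/L) = −(nπ/L)²·sin(nπx/L); on 0 ≤ x ≤ L, ∫sin²(nπx/L) dx = L/2 and ∫sin(nπx/L)·cos(nπx/L) dx = 0.
⟨p⟩ = 0.0000 and ⟨p²⟩ = 228.13.
(Δp)² = 228.13 − (0.0000)² = 228.13.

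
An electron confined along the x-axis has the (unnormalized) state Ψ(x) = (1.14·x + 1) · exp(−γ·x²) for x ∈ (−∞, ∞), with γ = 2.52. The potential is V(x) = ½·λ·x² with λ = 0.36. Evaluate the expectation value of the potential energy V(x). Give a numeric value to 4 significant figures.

0.02194

⟨V⟩ = ∫ V(x)·|Ψ|² dx / ∫|Ψ|² dx.
Expand each integrand as polynomial × e^(−2γx²) and use ∫x^(2j)·e^(−2γx²) dx = (2j−1)!!/(4γ)^j · √(π/(2γ)), odd powers → 0; here √(π/(2γ)) = 0.78951.
State is unnormalized: ∫|Ψ|² dx = 0.89130, and ∫Ψ*·V(x)·Ψ dx = 0.019552, so ⟨V⟩ = 0.019552 / 0.89130.
⟨V⟩ = 0.021936.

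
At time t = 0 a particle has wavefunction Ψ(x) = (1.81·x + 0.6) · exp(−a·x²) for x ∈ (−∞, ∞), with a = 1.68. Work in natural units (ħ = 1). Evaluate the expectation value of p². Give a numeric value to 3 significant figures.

3.61

p² Ψ = −ħ² d²Ψ/dx²; ⟨p²⟩ = −ħ² ∫ Ψ*·Ψ'' dx / ∫|Ψ|² dx.
Expand each integrand as polynomial × e^(−2ax²) and use ∫x^(2j)·e^(−2ax²) dx = (2j−1)!!/(4a)^j · √(π/(2a)), odd powers → 0; here √(π/(2a)) = 0.96695. Differentiate with the product rule, d/dx e^(−ax²) = −2ax·e^(−ax²).
State is unnormalized: ∫|Ψ|² dx = 0.81951, and ∫Ψ*·(−ħ² Ψ'') dx = 2.9607, so ⟨p²⟩ = 2.9607 / 0.81951.
⟨p²⟩ = 3.6128.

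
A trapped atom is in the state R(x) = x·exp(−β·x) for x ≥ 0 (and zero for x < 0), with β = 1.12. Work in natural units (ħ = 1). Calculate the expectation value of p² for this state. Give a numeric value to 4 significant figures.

p² R = −ħ² d²R/dx²; ⟨p²⟩ = −ħ² ∫ R*·R'' dx / ∫|R|² dx.
Differentiate x·exp(−β·x) with the product rule; every integrand then reduces to terms xʲ·e^(−2βx) on [0, ∞), with ∫₀^∞ xʲ·e^(−2βx) dx = j!/(2β)^(j+1).
State is unnormalized: ∫|R|² dx = 0.17795, and ∫R*·(−ħ² R'') dx = 0.22321, so ⟨p²⟩ = 0.22321 / 0.17795.
⟨p²⟩ = 1.2544.

1.254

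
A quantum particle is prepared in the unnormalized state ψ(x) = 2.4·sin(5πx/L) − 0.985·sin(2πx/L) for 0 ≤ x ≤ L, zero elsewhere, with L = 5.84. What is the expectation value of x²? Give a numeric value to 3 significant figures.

⟨x²⟩ = ∫ x²·|ψ|² dx / ∫|ψ|² dx (integrals over the domain).
On 0 ≤ x ≤ L (j ≠ l): ∫sin²(jπx/L) dx = L/2, ∫sin(jπx/L)·sin(lπx/L) dx = 0; diagonal moments ∫x·sin²(jπx/L) dx = L²/4, ∫x²·sin²(jπx/L) dx = L³·(1/6 − 1/(4j²π²)); cross terms ∫x·sin(jπx/L)·sin(lπx/L) dx = 0 for j + l even and −4jlL²/(π²(j² − l²)²) for j + l odd, ∫x²·sin(jπx/L)·sin(lπx/L) dx = (−1)^(j+l)·4jlL³/(π²(j² − l²)²); higher powers the same way via product-to-sum and parts.
State is unnormalized: ∫|ψ|² dx = 19.652, and ∫ψ*·x²·ψ dx = 229.69, so ⟨x²⟩ = 229.69 / 19.652.
⟨x²⟩ = 11.687.

11.7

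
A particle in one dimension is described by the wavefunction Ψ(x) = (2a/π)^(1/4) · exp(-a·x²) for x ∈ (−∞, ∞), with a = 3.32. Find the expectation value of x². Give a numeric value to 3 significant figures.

⟨x²⟩ = ∫ x²·|Ψ|² dx (integrals over the domain).
Gaussian moments: ∫x^(2j)·e^(−2ax²) dx = (2j−1)!!/(4a)^j · √(π/(2a)), odd powers integrate to 0; here √(π/(2a)) = 0.68785.
⟨x²⟩ = 0.075301.

0.0753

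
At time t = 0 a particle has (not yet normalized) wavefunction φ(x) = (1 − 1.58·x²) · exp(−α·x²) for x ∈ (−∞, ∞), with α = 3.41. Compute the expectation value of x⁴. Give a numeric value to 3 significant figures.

0.00621

⟨x⁴⟩ = ∫ x⁴·|φ|² dx / ∫|φ|² dx (integrals over the domain).
Expand each integrand as polynomial × e^(−2αx²) and use ∫x^(2j)·e^(−2αx²) dx = (2j−1)!!/(4α)^j · √(π/(2α)), odd powers → 0; here √(π/(2α)) = 0.67871.
State is unnormalized: ∫|φ|² dx = 0.54879, and ∫φ*·x⁴·φ dx = 0.0034065, so ⟨x⁴⟩ = 0.0034065 / 0.54879.
⟨x⁴⟩ = 0.0062073.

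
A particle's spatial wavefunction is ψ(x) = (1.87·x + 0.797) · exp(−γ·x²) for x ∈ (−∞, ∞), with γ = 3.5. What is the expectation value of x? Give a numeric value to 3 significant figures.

0.241

⟨x⟩ = ∫ x·|ψ|² dx / ∫|ψ|² dx (integrals over the domain).
Expand each integrand as polynomial × e^(−2γx²) and use ∫x^(2j)·e^(−2γx²) dx = (2j−1)!!/(4γ)^j · √(π/(2γ)), odd powers → 0; here √(π/(2γ)) = 0.66992.
State is unnormalized: ∫|ψ|² dx = 0.59287, and ∫ψ*·x·ψ dx = 0.14264, so ⟨x⟩ = 0.14264 / 0.59287.
⟨x⟩ = 0.24058.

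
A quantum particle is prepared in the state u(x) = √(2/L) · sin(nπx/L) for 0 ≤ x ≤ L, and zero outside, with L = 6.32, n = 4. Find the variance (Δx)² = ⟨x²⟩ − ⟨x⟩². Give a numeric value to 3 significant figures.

3.20

Compute ⟨x⟩ and ⟨x²⟩ separately, then (Δx)² = ⟨x²⟩ − ⟨x⟩².
With sin²θ = (1 − cos2θ)/2 on 0 ≤ x ≤ L: ∫sin²(nπx/L) dx = L/2, ∫x·sin²(nπx/L) dx = L²/4, ∫x²·sin²(nπx/L) dx = L³·(1/6 − 1/(4n²π²)); higher powers xᵏ the same way, integrating xᵏ·cos(2nπx/L) by parts.
⟨x⟩ = 3.1600 and ⟨x²⟩ = 13.188.
(Δx)² = 13.188 − (3.1600)² = 3.2021.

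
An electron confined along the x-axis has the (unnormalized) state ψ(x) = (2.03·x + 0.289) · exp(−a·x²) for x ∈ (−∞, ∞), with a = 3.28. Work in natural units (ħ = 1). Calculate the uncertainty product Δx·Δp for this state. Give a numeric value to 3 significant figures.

1.11

Δx = √(⟨x²⟩−⟨x⟩²), Δp = √(⟨p²⟩−⟨p⟩²).
Expand each integrand as polynomial × e^(−2ax²) and use ∫x^(2j)·e^(−2ax²) dx = (2j−1)!!/(4a)^j · √(π/(2a)), odd powers → 0; here √(π/(2a)) = 0.69203. Differentiate with the product rule, d/dx e^(−ax²) = −2ax·e^(−ax²).
Normalization: ∫|ψ|² dx = 0.27516.
⟨x⟩ = 0.22492, ⟨x²⟩ = 0.19664 ⇒ Δx = 0.38216.
⟨p⟩ = 0.0000, ⟨p²⟩ = 8.4620 ⇒ Δp = 2.9090.
Δx·Δp = 1.1117.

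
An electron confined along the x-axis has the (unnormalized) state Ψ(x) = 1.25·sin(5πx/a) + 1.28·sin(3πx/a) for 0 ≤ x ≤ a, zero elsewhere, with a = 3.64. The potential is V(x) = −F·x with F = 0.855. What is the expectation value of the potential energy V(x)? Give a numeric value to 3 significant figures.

⟨V⟩ = ∫ V(x)·|Ψ|² dx / ∫|Ψ|² dx.
On 0 ≤ x ≤ a (j ≠ l): ∫sin²(jπx/a) dx = a/2, ∫sin(jπx/a)·sin(lπx/a) dx = 0; diagonal moments ∫x·sin²(jπx/a) dx = a²/4, ∫x²·sin²(jπx/a) dx = a³·(1/6 − 1/(4j²π²)); cross terms ∫x·sin(jπx/a)·sin(lπx/a) dx = 0 for j + l even and −4jla²/(π²(j² − l²)²) for j + l odd, ∫x²·sin(jπx/a)·sin(lπx/a) dx = (−1)^(j+l)·4jla³/(π²(j² − l²)²); higher powers the same way via product-to-sum and parts.
State is unnormalized: ∫|Ψ|² dx = 5.8256, and ∫Ψ*·V(x)·Ψ dx = -9.0653, so ⟨V⟩ = -9.0653 / 5.8256.
⟨V⟩ = -1.5561.

-1.56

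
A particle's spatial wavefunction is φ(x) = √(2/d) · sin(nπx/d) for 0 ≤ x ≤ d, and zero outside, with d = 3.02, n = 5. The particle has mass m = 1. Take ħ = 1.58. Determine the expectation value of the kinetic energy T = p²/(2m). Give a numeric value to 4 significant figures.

33.77

T = −(ħ²/2m) d²/dx², so ⟨T⟩ = −(ħ²/2m) ∫ φ*·φ'' dx; with m = 1.
d/dx sin(nπx/d) = (nπ/d)·cos(nπx/d) and d²/dx² sin(nπx/d) = −(nπ/d)²·sin(nπx/d); on 0 ≤ x ≤ d, ∫sin²(nπx/d) dx = d/2 and ∫sin(nπx/d)·cos(nπx/d) dx = 0.
⟨T⟩ = 33.768.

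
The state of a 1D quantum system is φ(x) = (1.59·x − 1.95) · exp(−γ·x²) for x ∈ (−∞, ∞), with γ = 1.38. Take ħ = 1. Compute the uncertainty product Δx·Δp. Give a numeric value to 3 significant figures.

Δx = √(⟨x²⟩−⟨x⟩²), Δp = √(⟨p²⟩−⟨p⟩²).
Expand each integrand as polynomial × e^(−2γx²) and use ∫x^(2j)·e^(−2γx²) dx = (2j−1)!!/(4γ)^j · √(π/(2γ)), odd powers → 0; here √(π/(2γ)) = 1.0669. Differentiate with the product rule, d/dx e^(−γx²) = −2γx·e^(−γx²).
Normalization: ∫|φ|² dx = 4.5455.
⟨x⟩ = -0.26367, ⟨x²⟩ = 0.22011 ⇒ Δx = 0.38805.
⟨p⟩ = 0.0000, ⟨p²⟩ = 1.6767 ⇒ Δp = 1.2949.
Δx·Δp = 0.50248.

0.502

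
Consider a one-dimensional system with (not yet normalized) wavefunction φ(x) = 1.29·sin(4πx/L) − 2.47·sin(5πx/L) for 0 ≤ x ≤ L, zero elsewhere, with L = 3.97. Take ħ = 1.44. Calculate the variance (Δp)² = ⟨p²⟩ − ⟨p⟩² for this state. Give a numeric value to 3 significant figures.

Compute ⟨p⟩ and ⟨p²⟩ separately; (Δp)² = ⟨p²⟩ − ⟨p⟩².
d²/dx² sin(jπx/L) = −(jπ/L)²·sin(jπx/L); on 0 ≤ x ≤ L, ∫sin²(jπx/L) dx = L/2 and ∫sin(jπx/L)·sin(lπx/L) dx = 0 for j ≠ l, so only diagonal terms survive in ∫|φ|² and ∫φ·φ″; ∫φ·φ′ dx = [φ²/2] between the walls = 0.
Normalization: ∫|φ|² dx = 15.414.
⟨p⟩ = 0.0000 and ⟨p²⟩ = 29.958.
(Δp)² = 29.958 − (0.0000)² = 29.958.

30.0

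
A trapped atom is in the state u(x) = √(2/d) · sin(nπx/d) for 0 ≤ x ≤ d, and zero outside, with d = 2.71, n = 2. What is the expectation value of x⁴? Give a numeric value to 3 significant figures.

⟨x⁴⟩ = ∫ x⁴·|u|² dx (integrals over the domain).
With sin²θ = (1 − cos2θ)/2 on 0 ≤ x ≤ d: ∫sin²(nπx/d) dx = d/2, ∫x·sin²(nπx/d) dx = d²/4, ∫x²·sin²(nπx/d) dx = d³·(1/6 − 1/(4n²π²)); higher powers xᵏ the same way, integrating xᵏ·cos(2nπx/d) by parts.
⟨x⁴⟩ = 9.4729.

9.47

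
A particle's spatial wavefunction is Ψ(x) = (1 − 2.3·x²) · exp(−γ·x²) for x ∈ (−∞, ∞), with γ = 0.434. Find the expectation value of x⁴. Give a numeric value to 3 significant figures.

⟨x⁴⟩ = ∫ x⁴·|Ψ|² dx / ∫|Ψ|² dx (integrals over the domain).
Expand each integrand as polynomial × e^(−2γx²) and use ∫x^(2j)·e^(−2γx²) dx = (2j−1)!!/(4γ)^j · √(π/(2γ)), odd powers → 0; here √(π/(2γ)) = 1.9025.
State is unnormalized: ∫|Ψ|² dx = 6.8796, and ∫Ψ*·x⁴·Ψ dx = 93.152, so ⟨x⁴⟩ = 93.152 / 6.8796.
⟨x⁴⟩ = 13.540.

13.5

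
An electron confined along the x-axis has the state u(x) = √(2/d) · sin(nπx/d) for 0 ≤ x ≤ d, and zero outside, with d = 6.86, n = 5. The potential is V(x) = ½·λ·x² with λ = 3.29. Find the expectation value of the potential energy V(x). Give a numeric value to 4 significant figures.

⟨V⟩ = ∫ V(x)·|u|² dx.
With sin²θ = (1 − cos2θ)/2 on 0 ≤ x ≤ d: ∫sin²(nπx/d) dx = d/2, ∫x·sin²(nπx/d) dx = d²/4, ∫x²·sin²(nπx/d) dx = d³·(1/6 − 1/(4n²π²)); higher powers xᵏ the same way, integrating xᵏ·cos(2nπx/d) by parts.
⟨V⟩ = 25.647.

25.65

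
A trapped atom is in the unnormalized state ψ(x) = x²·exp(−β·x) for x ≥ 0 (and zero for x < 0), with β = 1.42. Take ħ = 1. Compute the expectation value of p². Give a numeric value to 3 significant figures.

0.672

p² ψ = −ħ² d²ψ/dx²; ⟨p²⟩ = −ħ² ∫ ψ*·ψ'' dx / ∫|ψ|² dx.
Differentiate x²·exp(−β·x) with the product rule; every integrand then reduces to terms xʲ·e^(−2βx) on [0, ∞), with ∫₀^∞ xʲ·e^(−2βx) dx = j!/(2β)^(j+1).
State is unnormalized: ∫|ψ|² dx = 0.12990, and ∫ψ*·(−ħ² ψ'') dx = 0.087312, so ⟨p²⟩ = 0.087312 / 0.12990.
⟨p²⟩ = 0.67213.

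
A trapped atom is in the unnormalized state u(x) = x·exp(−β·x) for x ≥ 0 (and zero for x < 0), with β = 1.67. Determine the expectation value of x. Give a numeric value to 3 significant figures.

0.898

⟨x⟩ = ∫ x·|u|² dx / ∫|u|² dx (integrals over the domain).
Every integrand reduces to terms xʲ·e^(−2βx) on [0, ∞); use ∫₀^∞ xʲ·e^(−2βx) dx = j!/(2β)^(j+1).
State is unnormalized: ∫|u|² dx = 0.053677, and ∫u*·x·u dx = 0.048213, so ⟨x⟩ = 0.048213 / 0.053677.
⟨x⟩ = 0.89820.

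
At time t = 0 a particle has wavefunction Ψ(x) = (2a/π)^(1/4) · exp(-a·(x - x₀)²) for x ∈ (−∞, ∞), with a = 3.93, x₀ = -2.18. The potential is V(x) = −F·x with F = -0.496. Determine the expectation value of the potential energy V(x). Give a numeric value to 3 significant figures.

⟨V⟩ = ∫ V(x)·|Ψ|² dx.
Gaussian moments (u = x − x₀): ∫u^(2j)·e^(−2au²) du = (2j−1)!!/(4a)^j · √(π/(2a)), odd powers integrate to 0; here √(π/(2a)) = 0.63221.
⟨V⟩ = -1.0813.

-1.08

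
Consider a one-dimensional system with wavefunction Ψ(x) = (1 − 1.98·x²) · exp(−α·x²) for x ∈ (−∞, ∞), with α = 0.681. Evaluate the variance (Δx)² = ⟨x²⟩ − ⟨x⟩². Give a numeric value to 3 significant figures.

Compute ⟨x⟩ and ⟨x²⟩ separately, then (Δx)² = ⟨x²⟩ − ⟨x⟩².
Expand each integrand as polynomial × e^(−2αx²) and use ∫x^(2j)·e^(−2αx²) dx = (2j−1)!!/(4α)^j · √(π/(2α)), odd powers → 0; here √(π/(2α)) = 1.5188.
Normalization: ∫|Ψ|² dx = 1.7181.
⟨x⟩ = 0.0000 and ⟨x²⟩ = 1.4810.
(Δx)² = 1.4810 − (0.0000)² = 1.4810.

1.48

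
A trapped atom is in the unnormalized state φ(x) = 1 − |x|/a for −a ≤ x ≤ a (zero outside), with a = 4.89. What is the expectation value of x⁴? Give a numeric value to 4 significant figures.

⟨x⁴⟩ = ∫ x⁴·|φ|² dx / ∫|φ|² dx (integrals over the domain).
φ is even, so ∫ over [−a, a] = 2∫₀ᵃ with φ = 1 − x/a there: ∫₀ᵃ (1 − x/a)² dx = a/3, ∫₀ᵃ x²(1 − x/a)² dx = a³/30, ∫₀ᵃ x⁴(1 − x/a)² dx = a⁵/105.
State is unnormalized: ∫|φ|² dx = 3.2600, and ∫φ*·x⁴·φ dx = 53.258, so ⟨x⁴⟩ = 53.258 / 3.2600.
⟨x⁴⟩ = 16.337.

16.34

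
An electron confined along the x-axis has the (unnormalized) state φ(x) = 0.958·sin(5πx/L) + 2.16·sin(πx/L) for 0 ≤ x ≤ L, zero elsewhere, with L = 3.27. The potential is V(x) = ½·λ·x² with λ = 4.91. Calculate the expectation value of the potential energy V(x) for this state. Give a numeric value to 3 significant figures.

⟨V⟩ = ∫ V(x)·|φ|² dx / ∫|φ|² dx.
On 0 ≤ x ≤ L (j ≠ l): ∫sin²(jπx/L) dx = L/2, ∫sin(jπx/L)·sin(lπx/L) dx = 0; diagonal moments ∫x·sin²(jπx/L) dx = L²/4, ∫x²·sin²(jπx/L) dx = L³·(1/6 − 1/(4j²π²)); cross terms ∫x·sin(jπx/L)·sin(lπx/L) dx = 0 for j + l even and −4jlL²/(π²(j² − l²)²) for j + l odd, ∫x²·sin(jπx/L)·sin(lπx/L) dx = (−1)^(j+l)·4jlL³/(π²(j² − l²)²); higher powers the same way via product-to-sum and parts.
State is unnormalized: ∫|φ|² dx = 9.1288, and ∫φ*·V(x)·φ dx = 70.905, so ⟨V⟩ = 70.905 / 9.1288.
⟨V⟩ = 7.7672.

7.77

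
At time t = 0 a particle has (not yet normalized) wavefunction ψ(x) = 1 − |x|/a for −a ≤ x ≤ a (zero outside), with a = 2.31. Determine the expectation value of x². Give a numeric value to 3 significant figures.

⟨x²⟩ = ∫ x²·|ψ|² dx / ∫|ψ|² dx (integrals over the domain).
ψ is even, so ∫ over [−a, a] = 2∫₀ᵃ with ψ = 1 − x/a there: ∫₀ᵃ (1 − x/a)² dx = a/3, ∫₀ᵃ x²(1 − x/a)² dx = a³/30, ∫₀ᵃ x⁴(1 − x/a)² dx = a⁵/105.
State is unnormalized: ∫|ψ|² dx = 1.5400, and ∫ψ*·x²·ψ dx = 0.82176, so ⟨x²⟩ = 0.82176 / 1.5400.
⟨x²⟩ = 0.53361.

0.534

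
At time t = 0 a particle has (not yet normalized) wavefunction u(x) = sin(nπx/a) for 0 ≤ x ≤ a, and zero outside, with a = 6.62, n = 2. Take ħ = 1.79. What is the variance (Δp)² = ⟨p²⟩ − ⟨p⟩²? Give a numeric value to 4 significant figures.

Compute ⟨p⟩ and ⟨p²⟩ separately; (Δp)² = ⟨p²⟩ − ⟨p⟩².
d/dx sin(nπx/a) = (nπ/a)·cos(nπx/a) and d²/dx² sin(nπx/a) = −(nπ/a)²·sin(nπx/a); on 0 ≤ x ≤ a, ∫sin²(nπx/a) dx = a/2 and ∫sin(nπx/a)·cos(nπx/a) dx = 0.
Normalization: ∫|u|² dx = 3.3100.
⟨p⟩ = 0.0000 and ⟨p²⟩ = 2.8864.
(Δp)² = 2.8864 − (0.0000)² = 2.8864.

2.886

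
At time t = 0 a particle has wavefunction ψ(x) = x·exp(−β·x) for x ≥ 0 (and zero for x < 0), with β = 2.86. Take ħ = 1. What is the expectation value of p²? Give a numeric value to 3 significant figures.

8.18

p² ψ = −ħ² d²ψ/dx²; ⟨p²⟩ = −ħ² ∫ ψ*·ψ'' dx / ∫|ψ|² dx.
Differentiate x·exp(−β·x) with the product rule; every integrand then reduces to terms xʲ·e^(−2βx) on [0, ∞), with ∫₀^∞ xʲ·e^(−2βx) dx = j!/(2β)^(j+1).
State is unnormalized: ∫|ψ|² dx = 0.010687, and ∫ψ*·(−ħ² ψ'') dx = 0.087413, so ⟨p²⟩ = 0.087413 / 0.010687.
⟨p²⟩ = 8.1796.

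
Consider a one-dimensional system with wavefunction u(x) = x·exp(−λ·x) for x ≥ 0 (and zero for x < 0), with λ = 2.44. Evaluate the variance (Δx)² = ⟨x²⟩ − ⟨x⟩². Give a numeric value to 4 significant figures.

0.1260

Compute ⟨x⟩ and ⟨x²⟩ separately, then (Δx)² = ⟨x²⟩ − ⟨x⟩².
Every integrand reduces to terms xʲ·e^(−2λx) on [0, ∞); use ∫₀^∞ xʲ·e^(−2λx) dx = j!/(2λ)^(j+1).
Normalization: ∫|u|² dx = 0.017210.
⟨x⟩ = 0.61475 and ⟨x²⟩ = 0.50390.
(Δx)² = 0.50390 − (0.61475)² = 0.12597.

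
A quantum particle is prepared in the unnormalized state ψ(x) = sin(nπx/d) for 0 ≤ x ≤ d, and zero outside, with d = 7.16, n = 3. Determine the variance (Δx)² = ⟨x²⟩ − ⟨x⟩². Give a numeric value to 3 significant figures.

3.98

Compute ⟨x⟩ and ⟨x²⟩ separately, then (Δx)² = ⟨x²⟩ − ⟨x⟩².
With sin²θ = (1 − cos2θ)/2 on 0 ≤ x ≤ d: ∫sin²(nπx/d) dx = d/2, ∫x·sin²(nπx/d) dx = d²/4, ∫x²·sin²(nπx/d) dx = d³·(1/6 − 1/(4n²π²)); higher powers xᵏ the same way, integrating xᵏ·cos(2nπx/d) by parts.
Normalization: ∫|ψ|² dx = 3.5800.
⟨x⟩ = 3.5800 and ⟨x²⟩ = 16.800.
(Δx)² = 16.800 − (3.5800)² = 3.9836.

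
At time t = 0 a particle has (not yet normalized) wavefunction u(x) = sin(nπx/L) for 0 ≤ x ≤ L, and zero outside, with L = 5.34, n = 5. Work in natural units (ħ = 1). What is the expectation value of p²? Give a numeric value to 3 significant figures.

8.65

p² u = −ħ² d²u/dx²; ⟨p²⟩ = −ħ² ∫ u*·u'' dx / ∫|u|² dx.
d/dx sin(nπx/L) = (nπ/L)·cos(nπx/L) and d²/dx² sin(nπx/L) = −(nπ/L)²·sin(nπx/L); on 0 ≤ x ≤ L, ∫sin²(nπx/L) dx = L/2 and ∫sin(nπx/L)·cos(nπx/L) dx = 0.
State is unnormalized: ∫|u|² dx = 2.6700, and ∫u*·(−ħ² u'') dx = 23.103, so ⟨p²⟩ = 23.103 / 2.6700.
⟨p²⟩ = 8.6528.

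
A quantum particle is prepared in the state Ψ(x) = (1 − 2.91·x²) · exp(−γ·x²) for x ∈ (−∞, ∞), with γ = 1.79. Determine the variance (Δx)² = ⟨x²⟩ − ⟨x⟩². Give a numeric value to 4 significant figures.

Compute ⟨x⟩ and ⟨x²⟩ separately, then (Δx)² = ⟨x²⟩ − ⟨x⟩².
Expand each integrand as polynomial × e^(−2γx²) and use ∫x^(2j)·e^(−2γx²) dx = (2j−1)!!/(4γ)^j · √(π/(2γ)), odd powers → 0; here √(π/(2γ)) = 0.93677.
Normalization: ∫|Ψ|² dx = 0.63953.
⟨x⟩ = 0.0000 and ⟨x²⟩ = 0.21259.
(Δx)² = 0.21259 − (0.0000)² = 0.21259.

0.2126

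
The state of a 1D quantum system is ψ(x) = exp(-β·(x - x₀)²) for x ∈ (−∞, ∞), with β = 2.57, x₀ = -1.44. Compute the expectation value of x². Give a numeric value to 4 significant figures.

2.171

⟨x²⟩ = ∫ x²·|ψ|² dx / ∫|ψ|² dx (integrals over the domain).
Gaussian moments (u = x − x₀): ∫u^(2j)·e^(−2βu²) du = (2j−1)!!/(4β)^j · √(π/(2β)), odd powers integrate to 0; here √(π/(2β)) = 0.78180.
State is unnormalized: ∫|ψ|² dx = 0.78180, and ∫ψ*·x²·ψ dx = 1.6972, so ⟨x²⟩ = 1.6972 / 0.78180.
⟨x²⟩ = 2.1709.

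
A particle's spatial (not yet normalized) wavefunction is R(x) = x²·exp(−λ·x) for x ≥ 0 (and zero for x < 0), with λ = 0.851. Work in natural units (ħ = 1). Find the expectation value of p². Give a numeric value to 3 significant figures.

0.241

p² R = −ħ² d²R/dx²; ⟨p²⟩ = −ħ² ∫ R*·R'' dx / ∫|R|² dx.
Differentiate x²·exp(−λ·x) with the product rule; every integrand then reduces to terms xʲ·e^(−2λx) on [0, ∞), with ∫₀^∞ xʲ·e^(−2λx) dx = j!/(2λ)^(j+1).
State is unnormalized: ∫|R|² dx = 1.6804, and ∫R*·(−ħ² R'') dx = 0.40565, so ⟨p²⟩ = 0.40565 / 1.6804.
⟨p²⟩ = 0.24140.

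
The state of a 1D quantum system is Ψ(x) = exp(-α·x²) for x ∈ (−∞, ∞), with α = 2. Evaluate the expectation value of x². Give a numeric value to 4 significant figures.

⟨x²⟩ = ∫ x²·|Ψ|² dx / ∫|Ψ|² dx (integrals over the domain).
Gaussian moments: ∫x^(2j)·e^(−2αx²) dx = (2j−1)!!/(4α)^j · √(π/(2α)), odd powers integrate to 0; here √(π/(2α)) = 0.88623.
State is unnormalized: ∫|Ψ|² dx = 0.88623, and ∫Ψ*·x²·Ψ dx = 0.11078, so ⟨x²⟩ = 0.11078 / 0.88623.
⟨x²⟩ = 0.12500.

0.1250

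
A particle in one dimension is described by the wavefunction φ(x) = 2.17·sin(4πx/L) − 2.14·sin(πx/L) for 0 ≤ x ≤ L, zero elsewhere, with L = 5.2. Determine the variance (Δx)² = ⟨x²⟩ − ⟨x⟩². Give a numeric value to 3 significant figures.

1.53

Compute ⟨x⟩ and ⟨x²⟩ separately, then (Δx)² = ⟨x²⟩ − ⟨x⟩².
On 0 ≤ x ≤ L (j ≠ l): ∫sin²(jπx/L) dx = L/2, ∫sin(jπx/L)·sin(lπx/L) dx = 0; diagonal moments ∫x·sin²(jπx/L) dx = L²/4, ∫x²·sin²(jπx/L) dx = L³·(1/6 − 1/(4j²π²)); cross terms ∫x·sin(jπx/L)·sin(lπx/L) dx = 0 for j + l even and −4jlL²/(π²(j² − l²)²) for j + l odd, ∫x²·sin(jπx/L)·sin(lπx/L) dx = (−1)^(j+l)·4jlL³/(π²(j² − l²)²); higher powers the same way via product-to-sum and parts.
Normalization: ∫|φ|² dx = 24.150.
⟨x⟩ = 2.6749 and ⟨x²⟩ = 8.6841.
(Δx)² = 8.6841 − (2.6749)² = 1.5289.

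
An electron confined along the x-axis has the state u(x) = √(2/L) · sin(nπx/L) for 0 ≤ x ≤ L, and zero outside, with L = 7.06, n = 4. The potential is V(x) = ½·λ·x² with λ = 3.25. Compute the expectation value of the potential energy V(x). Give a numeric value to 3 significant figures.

⟨V⟩ = ∫ V(x)·|u|² dx.
With sin²θ = (1 − cos2θ)/2 on 0 ≤ x ≤ L: ∫sin²(nπx/L) dx = L/2, ∫x·sin²(nπx/L) dx = L²/4, ∫x²·sin²(nπx/L) dx = L³·(1/6 − 1/(4n²π²)); higher powers xᵏ the same way, integrating xᵏ·cos(2nπx/L) by parts.
⟨V⟩ = 26.742.

26.7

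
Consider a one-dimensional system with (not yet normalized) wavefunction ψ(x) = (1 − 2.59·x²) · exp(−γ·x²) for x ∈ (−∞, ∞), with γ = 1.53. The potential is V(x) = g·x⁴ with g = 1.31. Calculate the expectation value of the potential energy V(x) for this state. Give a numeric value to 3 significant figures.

⟨V⟩ = ∫ V(x)·|ψ|² dx / ∫|ψ|² dx.
Expand each integrand as polynomial × e^(−2γx²) and use ∫x^(2j)·e^(−2γx²) dx = (2j−1)!!/(4γ)^j · √(π/(2γ)), odd powers → 0; here √(π/(2γ)) = 1.0132.
State is unnormalized: ∫|ψ|² dx = 0.70005, and ∫ψ*·V(x)·ψ dx = 0.32283, so ⟨V⟩ = 0.32283 / 0.70005.
⟨V⟩ = 0.46116.

0.461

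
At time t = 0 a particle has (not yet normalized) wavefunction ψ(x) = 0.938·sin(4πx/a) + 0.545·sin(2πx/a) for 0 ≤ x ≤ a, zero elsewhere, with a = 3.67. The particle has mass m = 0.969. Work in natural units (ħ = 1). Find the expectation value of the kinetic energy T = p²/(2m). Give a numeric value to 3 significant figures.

T = −(ħ²/2m) d²/dx², so ⟨T⟩ = −(ħ²/2m) ∫ ψ*·ψ'' dx / ∫|ψ|² dx; with m = 0.969.
d²/dx² sin(jπx/a) = −(jπ/a)²·sin(jπx/a); on 0 ≤ x ≤ a, ∫sin²(jπx/a) dx = a/2 and ∫sin(jπx/a)·sin(lπx/a) dx = 0 for j ≠ l, so only diagonal terms survive in ∫|ψ|² and ∫ψ·ψ″; ∫ψ·ψ′ dx = [ψ²/2] between the walls = 0.
State is unnormalized: ∫|ψ|² dx = 2.1596, and ∫ψ*·(−ħ²/2m · ψ'') dx = 10.592, so ⟨T⟩ = 10.592 / 2.1596.
⟨T⟩ = 4.9046.

4.90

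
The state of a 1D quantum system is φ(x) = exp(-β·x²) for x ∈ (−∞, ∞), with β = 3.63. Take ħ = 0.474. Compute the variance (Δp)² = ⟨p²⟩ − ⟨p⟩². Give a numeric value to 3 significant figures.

0.816

Compute ⟨p⟩ and ⟨p²⟩ separately; (Δp)² = ⟨p²⟩ − ⟨p⟩².
Gaussian moments: ∫x^(2j)·e^(−2βx²) dx = (2j−1)!!/(4β)^j · √(π/(2β)), odd powers integrate to 0; here √(π/(2β)) = 0.65782. Derivatives: d/dx e^(−βx²) = −2βx·e^(−βx²), d²/dx² e^(−βx²) = (4β²x² − 2β)·e^(−βx²).
Normalization: ∫|φ|² dx = 0.65782.
⟨p⟩ = 0.0000 and ⟨p²⟩ = 0.81557.
(Δp)² = 0.81557 − (0.0000)² = 0.81557.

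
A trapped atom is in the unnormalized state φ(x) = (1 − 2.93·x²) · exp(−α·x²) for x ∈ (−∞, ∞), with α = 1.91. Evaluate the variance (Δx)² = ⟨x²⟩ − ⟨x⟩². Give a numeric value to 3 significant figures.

Compute ⟨x⟩ and ⟨x²⟩ separately, then (Δx)² = ⟨x²⟩ − ⟨x⟩².
Expand each integrand as polynomial × e^(−2αx²) and use ∫x^(2j)·e^(−2αx²) dx = (2j−1)!!/(4α)^j · √(π/(2α)), odd powers → 0; here √(π/(2α)) = 0.90687.
Normalization: ∫|φ|² dx = 0.61143.
⟨x⟩ = 0.0000 and ⟨x²⟩ = 0.17572.
(Δx)² = 0.17572 − (0.0000)² = 0.17572.

0.176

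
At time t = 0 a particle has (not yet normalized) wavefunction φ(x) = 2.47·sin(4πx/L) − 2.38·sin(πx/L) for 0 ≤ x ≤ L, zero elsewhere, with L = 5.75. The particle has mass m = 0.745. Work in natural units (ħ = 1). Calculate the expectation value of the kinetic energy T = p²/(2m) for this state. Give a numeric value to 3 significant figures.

T = −(ħ²/2m) d²/dx², so ⟨T⟩ = −(ħ²/2m) ∫ φ*·φ'' dx / ∫|φ|² dx; with m = 0.745.
d²/dx² sin(jπx/L) = −(jπ/L)²·sin(jπx/L); on 0 ≤ x ≤ L, ∫sin²(jπx/L) dx = L/2 and ∫sin(jπx/L)·sin(lπx/L) dx = 0 for j ≠ l, so only diagonal terms survive in ∫|φ|² and ∫φ·φ″; ∫φ·φ′ dx = [φ²/2] between the walls = 0.
State is unnormalized: ∫|φ|² dx = 33.825, and ∫φ*·(−ħ²/2m · φ'') dx = 59.488, so ⟨T⟩ = 59.488 / 33.825.
⟨T⟩ = 1.7587.

1.76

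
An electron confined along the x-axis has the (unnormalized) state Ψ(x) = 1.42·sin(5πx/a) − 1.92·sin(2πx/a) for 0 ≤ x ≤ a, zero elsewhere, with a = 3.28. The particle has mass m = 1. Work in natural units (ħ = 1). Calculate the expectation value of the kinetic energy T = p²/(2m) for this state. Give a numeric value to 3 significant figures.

T = −(ħ²/2m) d²/dx², so ⟨T⟩ = −(ħ²/2m) ∫ Ψ*·Ψ'' dx / ∫|Ψ|² dx; with m = 1.
d²/dx² sin(jπx/a) = −(jπ/a)²·sin(jπx/a); on 0 ≤ x ≤ a, ∫sin²(jπx/a) dx = a/2 and ∫sin(jπx/a)·sin(lπx/a) dx = 0 for j ≠ l, so only diagonal terms survive in ∫|Ψ|² and ∫Ψ·Ψ″; ∫Ψ·Ψ′ dx = [Ψ²/2] between the walls = 0.
State is unnormalized: ∫|Ψ|² dx = 9.3526, and ∫Ψ*·(−ħ²/2m · Ψ'') dx = 49.014, so ⟨T⟩ = 49.014 / 9.3526.
⟨T⟩ = 5.2407.

5.24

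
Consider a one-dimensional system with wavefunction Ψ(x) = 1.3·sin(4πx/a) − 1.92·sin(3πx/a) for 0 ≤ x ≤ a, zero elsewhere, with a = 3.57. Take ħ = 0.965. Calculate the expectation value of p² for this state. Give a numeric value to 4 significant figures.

p² Ψ = −ħ² d²Ψ/dx²; ⟨p²⟩ = −ħ² ∫ Ψ*·Ψ'' dx / ∫|Ψ|² dx.
d²/dx² sin(jπx/a) = −(jπ/a)²·sin(jπx/a); on 0 ≤ x ≤ a, ∫sin²(jπx/a) dx = a/2 and ∫sin(jπx/a)·sin(lπx/a) dx = 0 for j ≠ l, so only diagonal terms survive in ∫|Ψ|² and ∫Ψ·Ψ″; ∫Ψ·Ψ′ dx = [Ψ²/2] between the walls = 0.
State is unnormalized: ∫|Ψ|² dx = 9.5969, and ∫Ψ*·(−ħ² Ψ'') dx = 77.514, so ⟨p²⟩ = 77.514 / 9.5969.
⟨p²⟩ = 8.0770.

8.077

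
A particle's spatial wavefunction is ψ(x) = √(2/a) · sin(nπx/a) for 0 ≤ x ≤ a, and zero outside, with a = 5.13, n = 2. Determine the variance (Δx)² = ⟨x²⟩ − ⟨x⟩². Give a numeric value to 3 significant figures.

1.86

Compute ⟨x⟩ and ⟨x²⟩ separately, then (Δx)² = ⟨x²⟩ − ⟨x⟩².
With sin²θ = (1 − cos2θ)/2 on 0 ≤ x ≤ a: ∫sin²(nπx/a) dx = a/2, ∫x·sin²(nπx/a) dx = a²/4, ∫x²·sin²(nπx/a) dx = a³·(1/6 − 1/(4n²π²)); higher powers xᵏ the same way, integrating xᵏ·cos(2nπx/a) by parts.
⟨x⟩ = 2.5650 and ⟨x²⟩ = 8.4390.
(Δx)² = 8.4390 − (2.5650)² = 1.8598.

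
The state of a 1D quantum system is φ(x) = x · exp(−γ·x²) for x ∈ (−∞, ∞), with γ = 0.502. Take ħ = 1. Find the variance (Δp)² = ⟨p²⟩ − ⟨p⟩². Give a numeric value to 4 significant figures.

1.506

Compute ⟨p⟩ and ⟨p²⟩ separately; (Δp)² = ⟨p²⟩ − ⟨p⟩².
Expand each integrand as polynomial × e^(−2γx²) and use ∫x^(2j)·e^(−2γx²) dx = (2j−1)!!/(4γ)^j · √(π/(2γ)), odd powers → 0; here √(π/(2γ)) = 1.7689. Differentiate with the product rule, d/dx e^(−γx²) = −2γx·e^(−γx²).
Normalization: ∫|φ|² dx = 0.88094.
⟨p⟩ = 0.0000 and ⟨p²⟩ = 1.5060.
(Δp)² = 1.5060 − (0.0000)² = 1.5060.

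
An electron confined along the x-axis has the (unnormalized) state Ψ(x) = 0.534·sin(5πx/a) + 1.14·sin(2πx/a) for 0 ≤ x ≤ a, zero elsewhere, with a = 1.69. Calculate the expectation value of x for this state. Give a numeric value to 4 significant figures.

0.8211

⟨x⟩ = ∫ x·|Ψ|² dx / ∫|Ψ|² dx (integrals over the domain).
On 0 ≤ x ≤ a (j ≠ l): ∫sin²(jπx/a) dx = a/2, ∫sin(jπx/a)·sin(lπx/a) dx = 0; diagonal moments ∫x·sin²(jπx/a) dx = a²/4, ∫x²·sin²(jπx/a) dx = a³·(1/6 − 1/(4j²π²)); cross terms ∫x·sin(jπx/a)·sin(lπx/a) dx = 0 for j + l even and −4jla²/(π²(j² − l²)²) for j + l odd, ∫x²·sin(jπx/a)·sin(lπx/a) dx = (−1)^(j+l)·4jla³/(π²(j² − l²)²); higher powers the same way via product-to-sum and parts.
State is unnormalized: ∫|Ψ|² dx = 1.3391, and ∫Ψ*·x·Ψ dx = 1.0996, so ⟨x⟩ = 1.0996 / 1.3391.
⟨x⟩ = 0.82114.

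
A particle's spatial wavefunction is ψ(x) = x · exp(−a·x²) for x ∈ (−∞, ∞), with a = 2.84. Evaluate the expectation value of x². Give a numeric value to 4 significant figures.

⟨x²⟩ = ∫ x²·|ψ|² dx / ∫|ψ|² dx (integrals over the domain).
Expand each integrand as polynomial × e^(−2ax²) and use ∫x^(2j)·e^(−2ax²) dx = (2j−1)!!/(4a)^j · √(π/(2a)), odd powers → 0; here √(π/(2a)) = 0.74371.
State is unnormalized: ∫|ψ|² dx = 0.065467, and ∫ψ*·x²·ψ dx = 0.017289, so ⟨x²⟩ = 0.017289 / 0.065467.
⟨x²⟩ = 0.26408.

0.2641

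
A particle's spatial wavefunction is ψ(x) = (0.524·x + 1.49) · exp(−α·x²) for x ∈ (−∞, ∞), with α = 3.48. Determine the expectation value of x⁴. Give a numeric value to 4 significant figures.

⟨x⁴⟩ = ∫ x⁴·|ψ|² dx / ∫|ψ|² dx (integrals over the domain).
Expand each integrand as polynomial × e^(−2αx²) and use ∫x^(2j)·e^(−2αx²) dx = (2j−1)!!/(4α)^j · √(π/(2α)), odd powers → 0; here √(π/(2α)) = 0.67185.
State is unnormalized: ∫|ψ|² dx = 1.5048, and ∫ψ*·x⁴·ψ dx = 0.024119, so ⟨x⁴⟩ = 0.024119 / 1.5048.
⟨x⁴⟩ = 0.016028.

0.01603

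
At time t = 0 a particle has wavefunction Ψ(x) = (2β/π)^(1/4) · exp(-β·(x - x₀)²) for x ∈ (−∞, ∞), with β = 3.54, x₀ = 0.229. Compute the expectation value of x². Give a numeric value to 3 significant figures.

0.123

⟨x²⟩ = ∫ x²·|Ψ|² dx (integrals over the domain).
Gaussian moments (u = x − x₀): ∫u^(2j)·e^(−2βu²) du = (2j−1)!!/(4β)^j · √(π/(2β)), odd powers integrate to 0; here √(π/(2β)) = 0.66613.
⟨x²⟩ = 0.12306.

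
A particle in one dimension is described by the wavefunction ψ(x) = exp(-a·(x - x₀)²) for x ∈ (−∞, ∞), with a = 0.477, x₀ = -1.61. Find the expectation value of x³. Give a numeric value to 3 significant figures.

⟨x³⟩ = ∫ x³·|ψ|² dx / ∫|ψ|² dx (integrals over the domain).
Gaussian moments (u = x − x₀): ∫u^(2j)·e^(−2au²) du = (2j−1)!!/(4a)^j · √(π/(2a)), odd powers integrate to 0; here √(π/(2a)) = 1.8147.
State is unnormalized: ∫|ψ|² dx = 1.8147, and ∫ψ*·x³·ψ dx = -12.167, so ⟨x³⟩ = -12.167 / 1.8147.
⟨x³⟩ = -6.7047.

-6.70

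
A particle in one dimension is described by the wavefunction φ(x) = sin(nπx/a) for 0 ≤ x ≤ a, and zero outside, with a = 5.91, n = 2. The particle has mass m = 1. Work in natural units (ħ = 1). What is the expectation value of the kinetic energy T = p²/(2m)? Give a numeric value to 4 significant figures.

0.5651

T = −(ħ²/2m) d²/dx², so ⟨T⟩ = −(ħ²/2m) ∫ φ*·φ'' dx / ∫|φ|² dx; with m = 1.
d/dx sin(nπx/a) = (nπ/a)·cos(nπx/a) and d²/dx² sin(nπx/a) = −(nπ/a)²·sin(nπx/a); on 0 ≤ x ≤ a, ∫sin²(nπx/a) dx = a/2 and ∫sin(nπx/a)·cos(nπx/a) dx = 0.
State is unnormalized: ∫|φ|² dx = 2.9550, and ∫φ*·(−ħ²/2m · φ'') dx = 1.6700, so ⟨T⟩ = 1.6700 / 2.9550.
⟨T⟩ = 0.56514.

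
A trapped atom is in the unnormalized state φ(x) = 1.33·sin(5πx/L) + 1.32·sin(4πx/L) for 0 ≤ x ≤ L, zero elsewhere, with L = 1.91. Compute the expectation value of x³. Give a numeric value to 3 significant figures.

0.481

⟨x³⟩ = ∫ x³·|φ|² dx / ∫|φ|² dx (integrals over the domain).
On 0 ≤ x ≤ L (j ≠ l): ∫sin²(jπx/L) dx = L/2, ∫sin(jπx/L)·sin(lπx/L) dx = 0; diagonal moments ∫x·sin²(jπx/L) dx = L²/4, ∫x²·sin²(jπx/L) dx = L³·(1/6 − 1/(4j²π²)); cross terms ∫x·sin(jπx/L)·sin(lπx/L) dx = 0 for j + l even and −4jlL²/(π²(j² − l²)²) for j + l odd, ∫x²·sin(jπx/L)·sin(lπx/L) dx = (−1)^(j+l)·4jlL³/(π²(j² − l²)²); higher powers the same way via product-to-sum and parts.
State is unnormalized: ∫|φ|² dx = 3.3533, and ∫φ*·x³·φ dx = 1.6141, so ⟨x³⟩ = 1.6141 / 3.3533.
⟨x³⟩ = 0.48133.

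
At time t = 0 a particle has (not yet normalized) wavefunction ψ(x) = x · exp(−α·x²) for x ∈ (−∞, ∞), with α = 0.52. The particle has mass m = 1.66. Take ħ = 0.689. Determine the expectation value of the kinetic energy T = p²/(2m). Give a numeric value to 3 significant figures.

0.223

T = −(ħ²/2m) d²/dx², so ⟨T⟩ = −(ħ²/2m) ∫ ψ*·ψ'' dx / ∫|ψ|² dx; with m = 1.66.
Expand each integrand as polynomial × e^(−2αx²) and use ∫x^(2j)·e^(−2αx²) dx = (2j−1)!!/(4α)^j · √(π/(2α)), odd powers → 0; here √(π/(2α)) = 1.7380. Differentiate with the product rule, d/dx e^(−αx²) = −2αx·e^(−αx²).
State is unnormalized: ∫|ψ|² dx = 0.83559, and ∫ψ*·(−ħ²/2m · ψ'') dx = 0.18639, so ⟨T⟩ = 0.18639 / 0.83559.
⟨T⟩ = 0.22306.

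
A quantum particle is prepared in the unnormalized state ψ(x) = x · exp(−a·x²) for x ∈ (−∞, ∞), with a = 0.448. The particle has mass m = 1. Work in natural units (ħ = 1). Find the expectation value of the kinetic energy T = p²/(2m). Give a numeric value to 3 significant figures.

0.672

T = −(ħ²/2m) d²/dx², so ⟨T⟩ = −(ħ²/2m) ∫ ψ*·ψ'' dx / ∫|ψ|² dx; with m = 1.
Expand each integrand as polynomial × e^(−2ax²) and use ∫x^(2j)·e^(−2ax²) dx = (2j−1)!!/(4a)^j · √(π/(2a)), odd powers → 0; here √(π/(2a)) = 1.8725. Differentiate with the product rule, d/dx e^(−ax²) = −2ax·e^(−ax²).
State is unnormalized: ∫|ψ|² dx = 1.0449, and ∫ψ*·(−ħ²/2m · ψ'') dx = 0.70219, so ⟨T⟩ = 0.70219 / 1.0449.
⟨T⟩ = 0.67200.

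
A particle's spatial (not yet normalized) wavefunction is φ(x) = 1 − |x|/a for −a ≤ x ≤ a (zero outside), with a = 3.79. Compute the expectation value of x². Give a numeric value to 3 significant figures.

1.44

⟨x²⟩ = ∫ x²·|φ|² dx / ∫|φ|² dx (integrals over the domain).
φ is even, so ∫ over [−a, a] = 2∫₀ᵃ with φ = 1 − x/a there: ∫₀ᵃ (1 − x/a)² dx = a/3, ∫₀ᵃ x²(1 − x/a)² dx = a³/30, ∫₀ᵃ x⁴(1 − x/a)² dx = a⁵/105.
State is unnormalized: ∫|φ|² dx = 2.5267, and ∫φ*·x²·φ dx = 3.6293, so ⟨x²⟩ = 3.6293 / 2.5267.
⟨x²⟩ = 1.4364.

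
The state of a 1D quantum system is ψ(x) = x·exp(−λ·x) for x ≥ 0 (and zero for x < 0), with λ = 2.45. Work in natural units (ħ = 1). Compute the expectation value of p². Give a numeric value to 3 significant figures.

6.00

p² ψ = −ħ² d²ψ/dx²; ⟨p²⟩ = −ħ² ∫ ψ*·ψ'' dx / ∫|ψ|² dx.
Differentiate x·exp(−λ·x) with the product rule; every integrand then reduces to terms xʲ·e^(−2λx) on [0, ∞), with ∫₀^∞ xʲ·e^(−2λx) dx = j!/(2λ)^(j+1).
State is unnormalized: ∫|ψ|² dx = 0.017000, and ∫ψ*·(−ħ² ψ'') dx = 0.10204, so ⟨p²⟩ = 0.10204 / 0.017000.
⟨p²⟩ = 6.0025.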